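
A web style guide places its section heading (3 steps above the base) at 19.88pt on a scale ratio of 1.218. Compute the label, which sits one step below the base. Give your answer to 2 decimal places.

19.88 ÷ 1.218⁴ = 19.88 ÷ 2.20084 ≈ 9.033

9.03pt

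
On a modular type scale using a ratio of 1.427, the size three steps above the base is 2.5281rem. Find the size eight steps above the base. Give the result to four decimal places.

14.9594rem

The gap is 8 − (3) = 5 steps, so the factor is 1.427^5.
2.5281 × 1.427⁵ = 2.5281 × 5.91725 ≈ 14.9594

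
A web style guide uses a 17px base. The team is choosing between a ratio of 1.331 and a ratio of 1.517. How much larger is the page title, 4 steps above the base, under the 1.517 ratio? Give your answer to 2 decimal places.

At 1.331: 17.0 × 1.331⁴ = 53.3533px
At 1.517: 17.0 × 1.517⁴ = 90.0308px
Difference: 90.0308 − 53.3533 = 36.6775px

36.68px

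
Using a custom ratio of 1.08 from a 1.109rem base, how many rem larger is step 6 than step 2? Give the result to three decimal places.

0.466rem

Step 2: 1.109 × 1.08² = 1.29354rem
Step 6: 1.109 × 1.08⁶ = 1.75984rem
Difference: 1.75984 − 1.29354 = 0.46630rem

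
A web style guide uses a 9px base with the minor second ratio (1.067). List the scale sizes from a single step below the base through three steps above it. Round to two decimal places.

Step -1: 9.0 ÷ 1.067 = 8.43
Step 0: 9px
Step 1: 9.0 × 1.067 = 9.60
Step 2: 9.0 × 1.067² = 10.25
Step 3: 9.0 × 1.067³ = 10.93

8.43px, 9.00px, 9.60px, 10.25px, 10.93px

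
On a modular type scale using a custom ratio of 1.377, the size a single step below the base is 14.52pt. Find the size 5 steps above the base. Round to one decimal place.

14.52 × 1.377⁶ = 14.52 × 6.81716 ≈ 98.985

99.0pt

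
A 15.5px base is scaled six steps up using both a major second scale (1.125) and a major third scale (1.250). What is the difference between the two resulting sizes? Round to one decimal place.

27.7px

Major second: 15.5 × 1.125⁶ = 31.423px
Major third: 15.5 × 1.250⁶ = 59.128px
Difference: 59.128 − 31.423 = 27.705px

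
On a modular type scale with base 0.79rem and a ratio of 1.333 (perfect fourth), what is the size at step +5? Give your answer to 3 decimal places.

0.79 × 1.333⁵ = 0.79 × 4.20873 ≈ 3.325

3.325rem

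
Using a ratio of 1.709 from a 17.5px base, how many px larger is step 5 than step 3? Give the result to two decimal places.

Step 3: 17.5 × 1.709³ = 87.3503px
Step 5: 17.5 × 1.709⁵ = 255.1223px
Difference: 255.1223 − 87.3503 = 167.7720px

167.77px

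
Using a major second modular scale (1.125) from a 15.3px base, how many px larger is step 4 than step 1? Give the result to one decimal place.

Step 1: 15.3 × 1.125 = 17.213px
Step 4: 15.3 × 1.125⁴ = 24.508px
Difference: 24.508 − 17.213 = 7.295px

7.3px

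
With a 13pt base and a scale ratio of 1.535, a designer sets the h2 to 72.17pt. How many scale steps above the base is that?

1.535ⁿ = 72.17 / 13 = 5.5515
n = ln(5.5515) / ln(1.535) = 1.7141 / 0.4285 ≈ 4.00

4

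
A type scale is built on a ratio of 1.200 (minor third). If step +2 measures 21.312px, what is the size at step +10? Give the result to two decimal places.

91.64px

Moving from step +2 to step +10 is 8 steps up, so multiply by r⁸.
21.312 × 1.200⁸ = 21.312 × 4.29982 ≈ 91.638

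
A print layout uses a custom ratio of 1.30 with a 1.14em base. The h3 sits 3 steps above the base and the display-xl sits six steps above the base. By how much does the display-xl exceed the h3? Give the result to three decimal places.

2.998em

Step 3: 1.14 × 1.30³ = 2.50458em
Step 6: 1.14 × 1.30⁶ = 5.50256em
Difference: 5.50256 − 2.50458 = 2.99798em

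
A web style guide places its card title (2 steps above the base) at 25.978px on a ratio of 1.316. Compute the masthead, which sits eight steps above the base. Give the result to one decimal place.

134.9px

25.978 × 1.316⁶ = 25.978 × 5.19440 ≈ 134.940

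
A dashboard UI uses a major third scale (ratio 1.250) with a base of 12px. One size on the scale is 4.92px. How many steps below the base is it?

1.250ⁿ = 12 / 4.92 = 2.4390
n = ln(2.4390) / ln(1.250) = 0.8916 / 0.2231 ≈ 4.00

4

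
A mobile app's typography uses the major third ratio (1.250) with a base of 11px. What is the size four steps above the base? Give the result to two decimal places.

11.0 × 1.250⁴ = 11.0 × 2.44141 ≈ 26.86

26.86px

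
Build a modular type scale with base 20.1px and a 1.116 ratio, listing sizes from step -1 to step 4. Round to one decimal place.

18.0px, 20.1px, 22.4px, 25.0px, 27.9px, 31.2px

Step -1: 20.1 ÷ 1.116 = 18.0
Step 0: 20.1px
Step 1: 20.1 × 1.116 = 22.4
Step 2: 20.1 × 1.116² = 25.0
Step 3: 20.1 × 1.116³ = 27.9
Step 4: 20.1 × 1.116⁴ = 31.2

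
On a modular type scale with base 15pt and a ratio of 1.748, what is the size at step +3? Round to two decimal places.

Each step on a modular scale multiplies by the ratio, so the size n steps from the base is base × ratioⁿ.
15.0 × 1.748³ = 15.0 × 5.34102 ≈ 80.12

80.12pt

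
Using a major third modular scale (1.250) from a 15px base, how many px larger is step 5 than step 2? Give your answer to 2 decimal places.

22.34px

Step 2: 15.0 × 1.250² = 23.4375px
Step 5: 15.0 × 1.250⁵ = 45.7764px
Difference: 45.7764 − 23.4375 = 22.3389px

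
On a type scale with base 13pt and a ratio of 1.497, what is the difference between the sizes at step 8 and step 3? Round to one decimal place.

284.3pt

Step 3: 13.0 × 1.497³ = 43.612pt
Step 8: 13.0 × 1.497⁸ = 327.882pt
Difference: 327.882 − 43.612 = 284.270pt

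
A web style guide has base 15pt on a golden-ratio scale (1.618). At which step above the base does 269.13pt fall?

1.618ⁿ = 269.13 / 15 = 17.9420
n = ln(17.9420) / ln(1.618) = 2.8871 / 0.4812 ≈ 6.00

6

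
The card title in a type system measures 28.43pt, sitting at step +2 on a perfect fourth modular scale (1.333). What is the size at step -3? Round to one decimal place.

Moving from step +2 to step -3 is 5 steps down, so divide by r⁵.
28.43 ÷ 1.333⁵ = 28.43 ÷ 4.20873 ≈ 6.755

6.8pt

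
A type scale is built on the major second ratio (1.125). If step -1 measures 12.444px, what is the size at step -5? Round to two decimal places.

7.77px

The gap is -5 − (-1) = -4 steps, so the factor is 1.125^-4.
12.444 ÷ 1.125⁴ = 12.444 ÷ 1.60181 ≈ 7.769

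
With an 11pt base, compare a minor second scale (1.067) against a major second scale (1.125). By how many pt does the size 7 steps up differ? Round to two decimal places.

7.77pt

Minor second: 11.0 × 1.067⁷ = 17.3198pt
Major second: 11.0 × 1.125⁷ = 25.0877pt
Difference: 25.0877 − 17.3198 = 7.7679pt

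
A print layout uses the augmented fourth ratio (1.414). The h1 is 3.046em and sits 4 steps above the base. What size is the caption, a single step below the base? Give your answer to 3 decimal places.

0.539em

3.046 ÷ 1.414⁵ = 3.046 ÷ 5.65258 ≈ 0.539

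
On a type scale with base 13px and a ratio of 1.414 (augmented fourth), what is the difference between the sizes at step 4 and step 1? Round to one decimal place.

Step 1: 13.0 × 1.414 = 18.382px
Step 4: 13.0 × 1.414⁴ = 51.969px
Difference: 51.969 − 18.382 = 33.587px

33.6px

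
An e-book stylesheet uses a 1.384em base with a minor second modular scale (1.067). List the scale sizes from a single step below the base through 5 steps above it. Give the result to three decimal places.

Step -1: 1.384 ÷ 1.067 = 1.297
Step 0: 1.384em
Step 1: 1.384 × 1.067 = 1.477
Step 2: 1.384 × 1.067² = 1.576
Step 3: 1.384 × 1.067³ = 1.681
Step 4: 1.384 × 1.067⁴ = 1.794
Step 5: 1.384 × 1.067⁵ = 1.914

1.297em, 1.384em, 1.477em, 1.576em, 1.681em, 1.794em, 1.914em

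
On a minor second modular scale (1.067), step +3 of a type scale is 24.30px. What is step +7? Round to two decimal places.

Moving from step +3 to step +7 is 4 steps up, so multiply by r⁴.
24.30 × 1.067⁴ = 24.30 × 1.29616 ≈ 31.497

31.50px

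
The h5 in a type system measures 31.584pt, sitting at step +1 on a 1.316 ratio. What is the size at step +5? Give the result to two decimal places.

94.73pt

31.584 × 1.316⁴ = 31.584 × 2.99933 ≈ 94.731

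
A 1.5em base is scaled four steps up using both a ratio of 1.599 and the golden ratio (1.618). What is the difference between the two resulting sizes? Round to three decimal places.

At 1.599: 1.5 × 1.599⁴ = 9.80585em
Golden ratio: 1.5 × 1.618⁴ = 10.28029em
Difference: 10.28029 − 9.80585 = 0.47444em

0.474em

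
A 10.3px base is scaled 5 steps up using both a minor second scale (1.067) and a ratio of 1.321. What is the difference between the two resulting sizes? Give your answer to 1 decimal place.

Minor second: 10.3 × 1.067⁵ = 14.245px
At 1.321: 10.3 × 1.321⁵ = 41.433px
Difference: 41.433 − 14.245 = 27.188px

27.2px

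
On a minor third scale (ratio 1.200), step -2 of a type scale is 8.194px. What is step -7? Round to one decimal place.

3.3px

The gap is -7 − (-2) = -5 steps, so the factor is 1.200^-5.
8.194 ÷ 1.200⁵ = 8.194 ÷ 2.48832 ≈ 3.293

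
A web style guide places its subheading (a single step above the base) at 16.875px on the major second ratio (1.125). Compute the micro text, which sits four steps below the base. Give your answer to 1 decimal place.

9.4px

Moving from step +1 to step -4 is 5 steps down, so divide by r⁵.
16.875 ÷ 1.125⁵ = 16.875 ÷ 1.80203 ≈ 9.364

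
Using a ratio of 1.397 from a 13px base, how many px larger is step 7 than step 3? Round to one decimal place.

Step 3: 13.0 × 1.397³ = 35.443px
Step 7: 13.0 × 1.397⁷ = 134.995px
Difference: 134.995 − 35.443 = 99.552px

99.6px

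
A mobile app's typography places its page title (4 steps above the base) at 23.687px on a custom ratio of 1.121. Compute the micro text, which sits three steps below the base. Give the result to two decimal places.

23.687 ÷ 1.121⁷ = 23.687 ÷ 2.22454 ≈ 10.648

10.65px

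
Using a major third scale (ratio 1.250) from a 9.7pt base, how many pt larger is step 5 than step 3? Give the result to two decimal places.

10.66pt

Step 3: 9.7 × 1.250³ = 18.9453pt
Step 5: 9.7 × 1.250⁵ = 29.6021pt
Difference: 29.6021 − 18.9453 = 10.6568pt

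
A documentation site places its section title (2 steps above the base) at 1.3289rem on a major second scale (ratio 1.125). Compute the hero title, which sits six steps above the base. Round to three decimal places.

1.3289 × 1.125⁴ = 1.3289 × 1.60181 ≈ 2.129

2.129rem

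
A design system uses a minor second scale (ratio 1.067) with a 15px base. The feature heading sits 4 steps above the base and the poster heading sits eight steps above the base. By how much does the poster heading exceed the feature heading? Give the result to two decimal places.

5.76px

Step 4: 15.0 × 1.067⁴ = 19.4424px
Step 8: 15.0 × 1.067⁸ = 25.2004px
Difference: 25.2004 − 19.4424 = 5.7580px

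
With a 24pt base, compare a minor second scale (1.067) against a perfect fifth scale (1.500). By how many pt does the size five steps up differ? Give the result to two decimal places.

Minor second: 24.0 × 1.067⁵ = 33.1920pt
Perfect fifth: 24.0 × 1.500⁵ = 182.2500pt
Difference: 182.2500 − 33.1920 = 149.0580pt

149.06pt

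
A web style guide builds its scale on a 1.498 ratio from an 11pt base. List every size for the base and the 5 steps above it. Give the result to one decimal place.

Step 0: 11pt
Step 1: 11.0 × 1.498 = 16.5
Step 2: 11.0 × 1.498² = 24.7
Step 3: 11.0 × 1.498³ = 37.0
Step 4: 11.0 × 1.498⁴ = 55.4
Step 5: 11.0 × 1.498⁵ = 83.0

11.0pt, 16.5pt, 24.7pt, 37.0pt, 55.4pt, 83.0pt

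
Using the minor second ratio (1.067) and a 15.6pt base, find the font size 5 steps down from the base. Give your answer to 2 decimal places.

11.28pt

Every step multiplies by the scale ratio.
15.6 ÷ 1.067⁵ = 15.6 ÷ 1.38300 ≈ 11.28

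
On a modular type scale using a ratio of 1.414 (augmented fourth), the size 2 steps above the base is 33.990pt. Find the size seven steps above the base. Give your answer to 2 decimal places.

33.990 × 1.414⁵ = 33.990 × 5.65258 ≈ 192.131

192.13pt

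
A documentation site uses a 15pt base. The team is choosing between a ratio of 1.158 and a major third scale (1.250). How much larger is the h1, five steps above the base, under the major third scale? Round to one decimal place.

14.5pt

At 1.158: 15.0 × 1.158⁵ = 31.234pt
Major third: 15.0 × 1.250⁵ = 45.776pt
Difference: 45.776 − 31.234 = 14.542pt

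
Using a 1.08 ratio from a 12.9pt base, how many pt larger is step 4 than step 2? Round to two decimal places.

2.50pt

Step 2: 12.9 × 1.08² = 15.0466pt
Step 4: 12.9 × 1.08⁴ = 17.5503pt
Difference: 17.5503 − 15.0466 = 2.5037pt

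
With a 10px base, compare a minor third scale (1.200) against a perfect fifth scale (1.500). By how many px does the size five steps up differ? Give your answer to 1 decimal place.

Minor third: 10.0 × 1.200⁵ = 24.883px
Perfect fifth: 10.0 × 1.500⁵ = 75.938px
Difference: 75.938 − 24.883 = 51.055px

51.1px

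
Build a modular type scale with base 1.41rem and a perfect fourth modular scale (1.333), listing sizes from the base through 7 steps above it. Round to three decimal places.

Step 0: 1.41rem
Step 1: 1.41 × 1.333 = 1.880
Step 2: 1.41 × 1.333² = 2.505
Step 3: 1.41 × 1.333³ = 3.340
Step 4: 1.41 × 1.333⁴ = 4.452
Step 5: 1.41 × 1.333⁵ = 5.934
Step 6: 1.41 × 1.333⁶ = 7.910
Step 7: 1.41 × 1.333⁷ = 10.545

1.410rem, 1.880rem, 2.505rem, 3.340rem, 4.452rem, 5.934rem, 7.910rem, 10.545rem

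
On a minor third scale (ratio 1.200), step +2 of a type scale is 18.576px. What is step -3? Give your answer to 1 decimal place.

Moving from step +2 to step -3 is 5 steps down, so divide by r⁵.
18.576 ÷ 1.200⁵ = 18.576 ÷ 2.48832 ≈ 7.465

7.5px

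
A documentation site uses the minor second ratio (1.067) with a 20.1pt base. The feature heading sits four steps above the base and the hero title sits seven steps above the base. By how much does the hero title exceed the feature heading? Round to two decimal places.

5.60pt

Step 4: 20.1 × 1.067⁴ = 26.0528pt
Step 7: 20.1 × 1.067⁷ = 31.6481pt
Difference: 31.6481 − 26.0528 = 5.5953pt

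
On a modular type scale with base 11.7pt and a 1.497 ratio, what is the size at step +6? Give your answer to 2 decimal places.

131.68pt

11.7 × 1.497⁶ = 11.7 × 11.25462 ≈ 131.68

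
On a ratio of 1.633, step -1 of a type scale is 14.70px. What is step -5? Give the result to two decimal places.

2.07px

14.70 ÷ 1.633⁴ = 14.70 ÷ 7.11123 ≈ 2.067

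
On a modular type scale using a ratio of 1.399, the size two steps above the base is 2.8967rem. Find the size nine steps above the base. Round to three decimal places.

2.8967 × 1.399⁷ = 2.8967 × 10.48876 ≈ 30.383

30.383rem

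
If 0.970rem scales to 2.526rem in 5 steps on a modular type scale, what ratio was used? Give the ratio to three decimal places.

1.211

The ratio satisfies 0.970 × r⁵ = 2.526, so r = (2.526 / 0.970)^(1/5).
r = 2.6041^(1/5) ≈ 1.2110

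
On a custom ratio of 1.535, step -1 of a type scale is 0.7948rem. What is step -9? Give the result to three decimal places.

0.026rem

0.7948 ÷ 1.535⁸ = 0.7948 ÷ 30.82244 ≈ 0.026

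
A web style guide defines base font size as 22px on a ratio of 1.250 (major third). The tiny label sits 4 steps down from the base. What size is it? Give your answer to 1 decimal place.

Each step on a modular scale multiplies by the ratio, so the size n steps from the base is base × ratioⁿ.
22.0 ÷ 1.250⁴ = 22.0 ÷ 2.44141 ≈ 9.01

9.0px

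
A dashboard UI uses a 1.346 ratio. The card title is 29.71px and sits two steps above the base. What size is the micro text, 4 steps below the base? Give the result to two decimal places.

5.00px

Moving from step +2 to step -4 is 6 steps down, so divide by r⁶.
29.71 ÷ 1.346⁶ = 29.71 ÷ 5.94662 ≈ 4.996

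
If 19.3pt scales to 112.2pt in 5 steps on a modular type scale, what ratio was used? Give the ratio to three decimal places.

r⁵ = 112.2 / 19.3, so r = (112.2/19.3)^(1/5).
r = 5.8135^(1/5) ≈ 1.4220

1.422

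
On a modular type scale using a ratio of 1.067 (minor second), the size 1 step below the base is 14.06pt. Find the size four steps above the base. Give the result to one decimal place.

14.06 × 1.067⁵ = 14.06 × 1.38300 ≈ 19.445

19.4pt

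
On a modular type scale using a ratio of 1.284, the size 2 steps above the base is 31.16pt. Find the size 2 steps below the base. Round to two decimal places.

11.46pt

The gap is -2 − (2) = -4 steps, so the factor is 1.284^-4.
31.16 ÷ 1.284⁴ = 31.16 ÷ 2.71807 ≈ 11.464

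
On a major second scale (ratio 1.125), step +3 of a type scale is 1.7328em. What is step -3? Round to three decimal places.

The gap is -3 − (3) = -6 steps, so the factor is 1.125^-6.
1.7328 ÷ 1.125⁶ = 1.7328 ÷ 2.02729 ≈ 0.855

0.855em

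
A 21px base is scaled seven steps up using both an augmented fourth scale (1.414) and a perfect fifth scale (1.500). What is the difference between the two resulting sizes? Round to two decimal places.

Augmented fourth: 21.0 × 1.414⁷ = 237.3368px
Perfect fifth: 21.0 × 1.500⁷ = 358.8047px
Difference: 358.8047 − 237.3368 = 121.4679px

121.47px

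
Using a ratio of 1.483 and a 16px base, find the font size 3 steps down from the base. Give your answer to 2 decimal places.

4.91px

16.0 ÷ 1.483³ = 16.0 ÷ 3.26155 ≈ 4.91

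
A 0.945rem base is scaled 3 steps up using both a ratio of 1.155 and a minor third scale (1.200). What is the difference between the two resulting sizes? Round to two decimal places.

0.18rem

At 1.155: 0.945 × 1.155³ = 1.4561rem
Minor third: 0.945 × 1.200³ = 1.6330rem
Difference: 1.6330 − 1.4561 = 0.1769rem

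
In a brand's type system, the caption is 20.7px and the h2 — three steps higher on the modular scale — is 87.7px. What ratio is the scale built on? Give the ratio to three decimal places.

1.618

The ratio satisfies 20.7 × r³ = 87.7, so r = (87.7 / 20.7)^(1/3).
r = 4.2367^(1/3) ≈ 1.6181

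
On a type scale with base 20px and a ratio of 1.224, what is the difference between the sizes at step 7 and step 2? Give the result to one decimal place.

Step 2: 20.0 × 1.224² = 29.964px
Step 7: 20.0 × 1.224⁷ = 82.319px
Difference: 82.319 − 29.964 = 52.355px

52.4px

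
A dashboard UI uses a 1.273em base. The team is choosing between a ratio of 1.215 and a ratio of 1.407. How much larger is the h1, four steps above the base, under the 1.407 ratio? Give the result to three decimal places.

At 1.215: 1.273 × 1.215⁴ = 2.77417em
At 1.407: 1.273 × 1.407⁴ = 4.98890em
Difference: 4.98890 − 2.77417 = 2.21473em

2.215em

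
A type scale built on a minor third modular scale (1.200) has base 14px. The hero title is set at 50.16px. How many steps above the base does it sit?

7

1.200ⁿ = 50.16 / 14 = 3.5829
n = ln(3.5829) / ln(1.200) = 1.2762 / 0.1823 ≈ 7.00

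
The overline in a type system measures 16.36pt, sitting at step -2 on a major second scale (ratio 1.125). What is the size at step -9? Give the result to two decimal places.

7.17pt

16.36 ÷ 1.125⁷ = 16.36 ÷ 2.28070 ≈ 7.173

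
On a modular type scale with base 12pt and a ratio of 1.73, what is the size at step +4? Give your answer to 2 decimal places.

107.49pt

A modular type scale is a geometric sequence: sizeₙ = base × rⁿ.
12.0 × 1.73⁴ = 12.0 × 8.95745 ≈ 107.49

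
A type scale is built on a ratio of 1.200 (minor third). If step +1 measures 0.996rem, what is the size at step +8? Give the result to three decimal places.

3.569rem

Moving from step +1 to step +8 is 7 steps up, so multiply by r⁷.
0.996 × 1.200⁷ = 0.996 × 3.58318 ≈ 3.569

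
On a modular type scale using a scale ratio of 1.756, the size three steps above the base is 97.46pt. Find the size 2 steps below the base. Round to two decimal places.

5.84pt

The gap is -2 − (3) = -5 steps, so the factor is 1.756^-5.
97.46 ÷ 1.756⁵ = 97.46 ÷ 16.69639 ≈ 5.837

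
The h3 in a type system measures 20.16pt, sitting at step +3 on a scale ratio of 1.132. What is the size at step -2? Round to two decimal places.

10.85pt

Moving from step +3 to step -2 is 5 steps down, so divide by r⁵.
20.16 ÷ 1.132⁵ = 20.16 ÷ 1.85880 ≈ 10.846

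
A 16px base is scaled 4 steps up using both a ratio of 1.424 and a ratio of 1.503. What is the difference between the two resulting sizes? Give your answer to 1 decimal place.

15.9px

At 1.424: 16.0 × 1.424⁴ = 65.790px
At 1.503: 16.0 × 1.503⁴ = 81.650px
Difference: 81.650 − 65.790 = 15.860px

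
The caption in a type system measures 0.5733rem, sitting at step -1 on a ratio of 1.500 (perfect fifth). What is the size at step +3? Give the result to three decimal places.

2.902rem

0.5733 × 1.500⁴ = 0.5733 × 5.06250 ≈ 2.902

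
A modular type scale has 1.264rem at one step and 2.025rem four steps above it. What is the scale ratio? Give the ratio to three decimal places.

1.125

The ratio satisfies 1.264 × r⁴ = 2.025, so r = (2.025 / 1.264)^(1/4).
r = 1.6021^(1/4) ≈ 1.1250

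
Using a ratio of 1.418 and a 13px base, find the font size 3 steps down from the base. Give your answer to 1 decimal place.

4.6px

13.0 ÷ 1.418³ = 13.0 ÷ 2.85121 ≈ 4.56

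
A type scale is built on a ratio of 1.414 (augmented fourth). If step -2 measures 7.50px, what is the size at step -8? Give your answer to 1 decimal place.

7.50 ÷ 1.414⁶ = 7.50 ÷ 7.99275 ≈ 0.938

0.9px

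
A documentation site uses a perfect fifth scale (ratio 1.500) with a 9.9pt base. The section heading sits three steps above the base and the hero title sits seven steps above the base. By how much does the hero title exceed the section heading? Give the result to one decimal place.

135.7pt

Step 3: 9.9 × 1.500³ = 33.413pt
Step 7: 9.9 × 1.500⁷ = 169.151pt
Difference: 169.151 − 33.413 = 135.738pt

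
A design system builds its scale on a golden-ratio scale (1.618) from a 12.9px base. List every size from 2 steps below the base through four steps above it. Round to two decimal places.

Step -2: 12.9 ÷ 1.618² = 4.93
Step -1: 12.9 ÷ 1.618 = 7.97
Step 0: 12.9px
Step 1: 12.9 × 1.618 = 20.87
Step 2: 12.9 × 1.618² = 33.77
Step 3: 12.9 × 1.618³ = 54.64
Step 4: 12.9 × 1.618⁴ = 88.41

4.93px, 7.97px, 12.90px, 20.87px, 33.77px, 54.64px, 88.41px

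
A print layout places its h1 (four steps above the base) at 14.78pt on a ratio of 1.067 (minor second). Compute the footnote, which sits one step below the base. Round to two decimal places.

14.78 ÷ 1.067⁵ = 14.78 ÷ 1.38300 ≈ 10.687

10.69pt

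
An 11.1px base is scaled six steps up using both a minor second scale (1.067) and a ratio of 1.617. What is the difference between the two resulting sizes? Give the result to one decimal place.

Minor second: 11.1 × 1.067⁶ = 16.380px
At 1.617: 11.1 × 1.617⁶ = 198.419px
Difference: 198.419 − 16.380 = 182.039px

182.0px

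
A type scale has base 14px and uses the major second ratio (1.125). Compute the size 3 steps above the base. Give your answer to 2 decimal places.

14.0 × 1.125³ = 14.0 × 1.42383 ≈ 19.93

19.93px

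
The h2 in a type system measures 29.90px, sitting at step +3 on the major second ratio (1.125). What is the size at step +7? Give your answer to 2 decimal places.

47.89px

29.90 × 1.125⁴ = 29.90 × 1.60181 ≈ 47.894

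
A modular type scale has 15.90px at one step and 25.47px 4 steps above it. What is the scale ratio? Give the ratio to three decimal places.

r⁴ = 25.47 / 15.90, so r = (25.47/15.90)^(1/4).
r = 1.6019^(1/4) ≈ 1.1250

1.125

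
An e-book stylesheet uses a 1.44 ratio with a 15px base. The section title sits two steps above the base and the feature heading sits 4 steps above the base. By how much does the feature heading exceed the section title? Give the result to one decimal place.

Step 2: 15.0 × 1.44² = 31.104px
Step 4: 15.0 × 1.44⁴ = 64.497px
Difference: 64.497 − 31.104 = 33.393px

33.4px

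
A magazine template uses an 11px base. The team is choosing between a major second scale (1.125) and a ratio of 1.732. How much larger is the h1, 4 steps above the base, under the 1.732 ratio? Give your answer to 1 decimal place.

81.4px

Major second: 11.0 × 1.125⁴ = 17.620px
At 1.732: 11.0 × 1.732⁴ = 98.988px
Difference: 98.988 − 17.620 = 81.368px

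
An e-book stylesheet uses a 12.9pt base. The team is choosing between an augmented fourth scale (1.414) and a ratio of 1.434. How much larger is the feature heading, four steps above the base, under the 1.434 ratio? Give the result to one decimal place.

Augmented fourth: 12.9 × 1.414⁴ = 51.569pt
At 1.434: 12.9 × 1.434⁴ = 54.549pt
Difference: 54.549 − 51.569 = 2.980pt

3.0pt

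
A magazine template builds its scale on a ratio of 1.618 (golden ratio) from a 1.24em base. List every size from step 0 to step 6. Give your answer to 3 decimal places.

1.240em, 2.006em, 3.246em, 5.252em, 8.498em, 13.750em, 22.248em

Step 0: 1.24em
Step 1: 1.24 × 1.618 = 2.006
Step 2: 1.24 × 1.618² = 3.246
Step 3: 1.24 × 1.618³ = 5.252
Step 4: 1.24 × 1.618⁴ = 8.498
Step 5: 1.24 × 1.618⁵ = 13.750
Step 6: 1.24 × 1.618⁶ = 22.248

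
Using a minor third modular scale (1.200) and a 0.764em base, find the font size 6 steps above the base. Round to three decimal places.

2.281em

Every step multiplies by the scale ratio.
0.764 × 1.200⁶ = 0.764 × 2.98598 ≈ 2.281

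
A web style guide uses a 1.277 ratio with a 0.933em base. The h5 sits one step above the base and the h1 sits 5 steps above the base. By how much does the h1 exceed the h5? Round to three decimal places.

1.977em

Step 1: 0.933 × 1.277 = 1.19144em
Step 5: 0.933 × 1.277⁵ = 3.16837em
Difference: 3.16837 − 1.19144 = 1.97693em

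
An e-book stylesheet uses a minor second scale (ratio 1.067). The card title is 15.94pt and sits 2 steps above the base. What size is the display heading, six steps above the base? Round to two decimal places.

20.66pt

The gap is 6 − (2) = 4 steps, so the factor is 1.067^4.
15.94 × 1.067⁴ = 15.94 × 1.29616 ≈ 20.661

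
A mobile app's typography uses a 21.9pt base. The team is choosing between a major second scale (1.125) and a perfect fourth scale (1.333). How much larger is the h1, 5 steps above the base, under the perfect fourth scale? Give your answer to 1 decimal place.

52.7pt

Major second: 21.9 × 1.125⁵ = 39.465pt
Perfect fourth: 21.9 × 1.333⁵ = 92.171pt
Difference: 92.171 − 39.465 = 52.706pt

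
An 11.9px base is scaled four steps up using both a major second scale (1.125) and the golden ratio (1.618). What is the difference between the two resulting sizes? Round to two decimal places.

Major second: 11.9 × 1.125⁴ = 19.0615px
Golden ratio: 11.9 × 1.618⁴ = 81.5570px
Difference: 81.5570 − 19.0615 = 62.4955px

62.50px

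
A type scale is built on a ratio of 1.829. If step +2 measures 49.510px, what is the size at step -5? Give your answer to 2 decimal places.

Moving from step +2 to step -5 is 7 steps down, so divide by r⁷.
49.510 ÷ 1.829⁷ = 49.510 ÷ 68.46931 ≈ 0.723

0.72px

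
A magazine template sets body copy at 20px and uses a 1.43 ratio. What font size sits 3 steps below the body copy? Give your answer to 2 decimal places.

6.84px

20.0 ÷ 1.43³ = 20.0 ÷ 2.92421 ≈ 6.84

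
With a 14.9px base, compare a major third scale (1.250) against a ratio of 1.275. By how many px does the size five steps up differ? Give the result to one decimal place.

Major third: 14.9 × 1.250⁵ = 45.471px
At 1.275: 14.9 × 1.275⁵ = 50.204px
Difference: 50.204 − 45.471 = 4.733px

4.7px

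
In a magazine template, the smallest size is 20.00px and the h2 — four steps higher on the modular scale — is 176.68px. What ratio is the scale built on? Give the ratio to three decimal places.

1.724

The ratio satisfies 20.00 × r⁴ = 176.68, so r = (176.68 / 20.00)^(1/4).
r = 8.8340^(1/4) ≈ 1.7240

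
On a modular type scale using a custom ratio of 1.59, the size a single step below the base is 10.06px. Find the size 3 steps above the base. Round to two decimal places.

64.30px

The gap is 3 − (-1) = 4 steps, so the factor is 1.59^4.
10.06 × 1.59⁴ = 10.06 × 6.39129 ≈ 64.296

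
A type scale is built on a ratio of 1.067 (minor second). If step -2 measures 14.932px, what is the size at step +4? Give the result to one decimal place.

Moving from step -2 to step +4 is 6 steps up, so multiply by r⁶.
14.932 × 1.067⁶ = 14.932 × 1.47566 ≈ 22.035

22.0px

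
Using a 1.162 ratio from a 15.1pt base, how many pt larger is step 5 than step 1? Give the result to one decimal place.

Step 1: 15.1 × 1.162 = 17.546pt
Step 5: 15.1 × 1.162⁵ = 31.990pt
Difference: 31.990 − 17.546 = 14.444pt

14.4pt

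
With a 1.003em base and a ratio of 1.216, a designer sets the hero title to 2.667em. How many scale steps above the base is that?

5

1.216ⁿ = 2.667 / 1.003 = 2.6590
n = ln(2.6590) / ln(1.216) = 0.9780 / 0.1956 ≈ 5.00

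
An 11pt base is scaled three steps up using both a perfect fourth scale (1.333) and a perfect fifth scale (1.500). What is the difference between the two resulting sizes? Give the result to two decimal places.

11.07pt

Perfect fourth: 11.0 × 1.333³ = 26.0545pt
Perfect fifth: 11.0 × 1.500³ = 37.1250pt
Difference: 37.1250 − 26.0545 = 11.0705pt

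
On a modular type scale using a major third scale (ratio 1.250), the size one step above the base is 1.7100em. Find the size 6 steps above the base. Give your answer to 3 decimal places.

5.219em

1.7100 × 1.250⁵ = 1.7100 × 3.05176 ≈ 5.219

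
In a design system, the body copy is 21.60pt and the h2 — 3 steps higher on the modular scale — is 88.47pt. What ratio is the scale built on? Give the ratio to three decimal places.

r³ = 88.47 / 21.60, so r = (88.47/21.60)^(1/3).
r = 4.0958^(1/3) ≈ 1.6000

1.600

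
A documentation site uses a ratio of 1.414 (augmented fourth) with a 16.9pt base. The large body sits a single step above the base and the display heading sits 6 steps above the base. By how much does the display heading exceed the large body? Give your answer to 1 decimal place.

Step 1: 16.9 × 1.414 = 23.897pt
Step 6: 16.9 × 1.414⁶ = 135.078pt
Difference: 135.078 − 23.897 = 111.181pt

111.2pt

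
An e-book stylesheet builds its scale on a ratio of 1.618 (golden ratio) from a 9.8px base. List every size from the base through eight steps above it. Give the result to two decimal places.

Step 0: 9.8px
Step 1: 9.8 × 1.618 = 15.86
Step 2: 9.8 × 1.618² = 25.66
Step 3: 9.8 × 1.618³ = 41.51
Step 4: 9.8 × 1.618⁴ = 67.16
Step 5: 9.8 × 1.618⁵ = 108.67
Step 6: 9.8 × 1.618⁶ = 175.83
Step 7: 9.8 × 1.618⁷ = 284.50
Step 8: 9.8 × 1.618⁸ = 460.31

9.80px, 15.86px, 25.66px, 41.51px, 67.16px, 108.67px, 175.83px, 284.50px, 460.31px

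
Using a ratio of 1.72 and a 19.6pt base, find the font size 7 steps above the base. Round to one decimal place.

872.9pt

Every step multiplies by the scale ratio.
19.6 × 1.72⁷ = 19.6 × 44.53476 ≈ 872.88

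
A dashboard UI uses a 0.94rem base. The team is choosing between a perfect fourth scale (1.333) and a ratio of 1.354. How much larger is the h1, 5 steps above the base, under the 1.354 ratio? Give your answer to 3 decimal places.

Perfect fourth: 0.94 × 1.333⁵ = 3.95620rem
At 1.354: 0.94 × 1.354⁵ = 4.27781rem
Difference: 4.27781 − 3.95620 = 0.32161rem

0.322rem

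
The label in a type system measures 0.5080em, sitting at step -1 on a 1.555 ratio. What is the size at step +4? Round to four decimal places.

4.6187em

Moving from step -1 to step +4 is 5 steps up, so multiply by r⁵.
0.5080 × 1.555⁵ = 0.5080 × 9.09184 ≈ 4.6187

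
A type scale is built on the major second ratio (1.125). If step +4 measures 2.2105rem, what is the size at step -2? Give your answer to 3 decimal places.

2.2105 ÷ 1.125⁶ = 2.2105 ÷ 2.02729 ≈ 1.090

1.090rem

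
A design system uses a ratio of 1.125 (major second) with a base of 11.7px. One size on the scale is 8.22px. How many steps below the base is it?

3

1.125ⁿ = 11.7 / 8.22 = 1.4234
n = ln(1.4234) / ln(1.125) = 0.3530 / 0.1178 ≈ 3.00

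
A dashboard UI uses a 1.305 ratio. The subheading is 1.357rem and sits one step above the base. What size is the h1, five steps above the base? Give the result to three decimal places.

Moving from step +1 to step +5 is 4 steps up, so multiply by r⁴.
1.357 × 1.305⁴ = 1.357 × 2.90029 ≈ 3.936

3.936rem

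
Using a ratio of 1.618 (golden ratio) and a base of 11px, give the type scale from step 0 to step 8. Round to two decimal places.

11.00px, 17.80px, 28.80px, 46.59px, 75.39px, 121.98px, 197.36px, 319.33px, 516.68px

Step 0: 11px
Step 1: 11.0 × 1.618 = 17.80
Step 2: 11.0 × 1.618² = 28.80
Step 3: 11.0 × 1.618³ = 46.59
Step 4: 11.0 × 1.618⁴ = 75.39
Step 5: 11.0 × 1.618⁵ = 121.98
Step 6: 11.0 × 1.618⁶ = 197.36
Step 7: 11.0 × 1.618⁷ = 319.33
Step 8: 11.0 × 1.618⁸ = 516.68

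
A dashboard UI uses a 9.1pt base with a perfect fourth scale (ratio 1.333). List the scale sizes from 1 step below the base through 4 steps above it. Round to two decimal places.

6.83pt, 9.10pt, 12.13pt, 16.17pt, 21.55pt, 28.73pt

Step -1: 9.1 ÷ 1.333 = 6.83
Step 0: 9.1pt
Step 1: 9.1 × 1.333 = 12.13
Step 2: 9.1 × 1.333² = 16.17
Step 3: 9.1 × 1.333³ = 21.55
Step 4: 9.1 × 1.333⁴ = 28.73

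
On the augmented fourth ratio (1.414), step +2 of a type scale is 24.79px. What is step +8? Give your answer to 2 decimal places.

198.14px

24.79 × 1.414⁶ = 24.79 × 7.99275 ≈ 198.140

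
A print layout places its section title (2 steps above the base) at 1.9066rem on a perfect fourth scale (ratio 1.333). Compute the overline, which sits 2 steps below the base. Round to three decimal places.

0.604rem

The gap is -2 − (2) = -4 steps, so the factor is 1.333^-4.
1.9066 ÷ 1.333⁴ = 1.9066 ÷ 3.15733 ≈ 0.604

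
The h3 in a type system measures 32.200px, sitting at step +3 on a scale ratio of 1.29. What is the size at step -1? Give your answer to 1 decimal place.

The gap is -1 − (3) = -4 steps, so the factor is 1.29^-4.
32.200 ÷ 1.29⁴ = 32.200 ÷ 2.76923 ≈ 11.628

11.6px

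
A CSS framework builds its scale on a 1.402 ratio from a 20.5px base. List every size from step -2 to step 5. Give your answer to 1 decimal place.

10.4px, 14.6px, 20.5px, 28.7px, 40.3px, 56.5px, 79.2px, 111.0px

Step -2: 20.5 ÷ 1.402² = 10.4
Step -1: 20.5 ÷ 1.402 = 14.6
Step 0: 20.5px
Step 1: 20.5 × 1.402 = 28.7
Step 2: 20.5 × 1.402² = 40.3
Step 3: 20.5 × 1.402³ = 56.5
Step 4: 20.5 × 1.402⁴ = 79.2
Step 5: 20.5 × 1.402⁵ = 111.0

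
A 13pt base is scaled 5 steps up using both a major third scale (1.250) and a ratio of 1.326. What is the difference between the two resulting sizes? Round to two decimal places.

13.62pt

Major third: 13.0 × 1.250⁵ = 39.6729pt
At 1.326: 13.0 × 1.326⁵ = 53.2919pt
Difference: 53.2919 − 39.6729 = 13.6190pt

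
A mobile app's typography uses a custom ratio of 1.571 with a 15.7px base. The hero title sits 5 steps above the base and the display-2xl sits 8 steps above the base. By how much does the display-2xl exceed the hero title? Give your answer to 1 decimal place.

432.3px

Step 5: 15.7 × 1.571⁵ = 150.238px
Step 8: 15.7 × 1.571⁸ = 582.518px
Difference: 582.518 − 150.238 = 432.280px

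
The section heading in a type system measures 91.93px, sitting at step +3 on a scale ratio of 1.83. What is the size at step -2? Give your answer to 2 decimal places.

91.93 ÷ 1.83⁵ = 91.93 ÷ 20.52369 ≈ 4.479

4.48px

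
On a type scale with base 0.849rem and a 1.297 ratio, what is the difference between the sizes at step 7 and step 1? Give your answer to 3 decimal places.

4.141rem

Step 1: 0.849 × 1.297 = 1.10115rem
Step 7: 0.849 × 1.297⁷ = 5.24189rem
Difference: 5.24189 − 1.10115 = 4.14074rem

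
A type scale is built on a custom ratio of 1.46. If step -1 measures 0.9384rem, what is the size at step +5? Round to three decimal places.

9.089rem

The gap is 5 − (-1) = 6 steps, so the factor is 1.46^6.
0.9384 × 1.46⁶ = 0.9384 × 9.68539 ≈ 9.089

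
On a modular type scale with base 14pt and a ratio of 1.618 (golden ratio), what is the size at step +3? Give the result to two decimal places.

A modular type scale is a geometric sequence: sizeₙ = base × rⁿ.
14.0 × 1.618³ = 14.0 × 4.23580 ≈ 59.30

59.30pt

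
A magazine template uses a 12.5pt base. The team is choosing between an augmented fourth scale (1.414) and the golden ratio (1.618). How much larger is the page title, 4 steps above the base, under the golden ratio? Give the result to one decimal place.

35.7pt

Augmented fourth: 12.5 × 1.414⁴ = 49.970pt
Golden ratio: 12.5 × 1.618⁴ = 85.669pt
Difference: 85.669 − 49.970 = 35.699pt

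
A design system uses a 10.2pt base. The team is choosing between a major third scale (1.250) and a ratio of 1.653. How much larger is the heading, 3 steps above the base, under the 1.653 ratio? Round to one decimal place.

26.1pt

Major third: 10.2 × 1.250³ = 19.922pt
At 1.653: 10.2 × 1.653³ = 46.070pt
Difference: 46.070 − 19.922 = 26.148pt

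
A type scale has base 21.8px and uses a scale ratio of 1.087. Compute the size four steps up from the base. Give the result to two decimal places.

21.8 × 1.087⁴ = 21.8 × 1.39611 ≈ 30.44

30.44px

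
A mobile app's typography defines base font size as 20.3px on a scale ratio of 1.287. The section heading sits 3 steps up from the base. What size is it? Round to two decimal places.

43.27px

20.3 × 1.287³ = 20.3 × 2.13175 ≈ 43.27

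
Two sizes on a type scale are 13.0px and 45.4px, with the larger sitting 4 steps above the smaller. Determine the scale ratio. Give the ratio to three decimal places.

The ratio satisfies 13.0 × r⁴ = 45.4, so r = (45.4 / 13.0)^(1/4).
r = 3.4923^(1/4) ≈ 1.3670

1.367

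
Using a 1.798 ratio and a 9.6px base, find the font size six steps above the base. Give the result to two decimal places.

9.6 × 1.798⁶ = 9.6 × 33.78610 ≈ 324.35

324.35px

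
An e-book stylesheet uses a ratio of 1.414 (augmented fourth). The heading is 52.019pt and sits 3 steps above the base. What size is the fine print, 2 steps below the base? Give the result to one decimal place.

9.2pt

The gap is -2 − (3) = -5 steps, so the factor is 1.414^-5.
52.019 ÷ 1.414⁵ = 52.019 ÷ 5.65258 ≈ 9.203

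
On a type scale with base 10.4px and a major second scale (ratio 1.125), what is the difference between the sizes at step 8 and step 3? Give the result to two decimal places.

11.88px

Step 3: 10.4 × 1.125³ = 14.8078px
Step 8: 10.4 × 1.125⁸ = 26.6842px
Difference: 26.6842 − 14.8078 = 11.8764px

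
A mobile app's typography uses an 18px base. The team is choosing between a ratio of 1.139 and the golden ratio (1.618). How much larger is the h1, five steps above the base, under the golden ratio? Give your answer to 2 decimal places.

At 1.139: 18.0 × 1.139⁵ = 34.5057px
Golden ratio: 18.0 × 1.618⁵ = 199.6021px
Difference: 199.6021 − 34.5057 = 165.0964px

165.10px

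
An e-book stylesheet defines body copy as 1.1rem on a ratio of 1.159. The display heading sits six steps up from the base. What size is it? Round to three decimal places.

1.1 × 1.159⁶ = 1.1 × 2.42382 ≈ 2.666

2.666rem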